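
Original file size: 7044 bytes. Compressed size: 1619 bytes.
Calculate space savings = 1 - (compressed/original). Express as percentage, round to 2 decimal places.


ratio = compressed/original = 1619/7044 = 0.229841
savings = 1 - ratio = 1 - 0.229841 = 0.770159
as a percentage: 0.770159 * 100 = 77.02%

Space savings = 1 - 1619/7044 = 77.02%


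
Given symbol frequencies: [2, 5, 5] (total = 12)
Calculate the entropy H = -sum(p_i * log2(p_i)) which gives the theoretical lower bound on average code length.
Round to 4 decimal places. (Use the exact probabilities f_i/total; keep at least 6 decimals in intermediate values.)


Per-symbol terms -p_i * log2(p_i) with p_i = f_i/12:
  p = 2/12 = 0.166667: log2(p) = -2.584963, -p*log2(p) = 0.430827
  p = 5/12 = 0.416667: log2(p) = -1.263034, -p*log2(p) = 0.526264
  p = 5/12 = 0.416667: log2(p) = -1.263034, -p*log2(p) = 0.526264
H = 0.430827 + 0.526264 + 0.526264 = 1.483355

H = 1.4834 bits/symbol


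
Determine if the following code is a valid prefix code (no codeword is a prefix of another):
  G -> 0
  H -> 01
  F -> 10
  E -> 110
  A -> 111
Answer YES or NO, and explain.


Checking each pair (does one codeword prefix another?):
  G='0' vs H='01': prefix -- VIOLATION

NO -- this is NOT a valid prefix code. G (0) is a prefix of H (01).


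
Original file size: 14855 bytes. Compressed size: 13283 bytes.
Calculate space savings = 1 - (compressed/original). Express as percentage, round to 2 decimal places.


ratio = compressed/original = 13283/14855 = 0.894177
savings = 1 - ratio = 1 - 0.894177 = 0.105823
as a percentage: 0.105823 * 100 = 10.58%

Space savings = 1 - 13283/14855 = 10.58%


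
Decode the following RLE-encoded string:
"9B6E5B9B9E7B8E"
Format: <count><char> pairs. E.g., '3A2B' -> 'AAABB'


Expanding each <count><char> pair:
  9B -> 'BBBBBBBBB'
  6E -> 'EEEEEE'
  5B -> 'BBBBB'
  9B -> 'BBBBBBBBB'
  9E -> 'EEEEEEEEE'
  7B -> 'BBBBBBB'
  8E -> 'EEEEEEEE'

Decoded = BBBBBBBBBEEEEEEBBBBBBBBBBBBBBEEEEEEEEEBBBBBBBEEEEEEEE


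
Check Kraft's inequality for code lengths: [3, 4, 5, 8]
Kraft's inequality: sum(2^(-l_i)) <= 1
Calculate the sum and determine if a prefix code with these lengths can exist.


Sum = 2^(-3) + 2^(-4) + 2^(-5) + 2^(-8)
    = 0.125 + 0.0625 + 0.03125 + 0.00390625
    = 57/256 = 0.22265625
Since 0.22265625 <= 1, Kraft's inequality IS satisfied.
A prefix code with these lengths CAN exist.

Kraft sum = 0.22265625. Satisfied.


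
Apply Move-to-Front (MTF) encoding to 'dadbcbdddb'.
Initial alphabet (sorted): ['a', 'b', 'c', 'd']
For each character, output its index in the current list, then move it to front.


MTF encoding:
'd': index 3 in ['a', 'b', 'c', 'd'] -> ['d', 'a', 'b', 'c']
'a': index 1 in ['d', 'a', 'b', 'c'] -> ['a', 'd', 'b', 'c']
'd': index 1 in ['a', 'd', 'b', 'c'] -> ['d', 'a', 'b', 'c']
'b': index 2 in ['d', 'a', 'b', 'c'] -> ['b', 'd', 'a', 'c']
'c': index 3 in ['b', 'd', 'a', 'c'] -> ['c', 'b', 'd', 'a']
'b': index 1 in ['c', 'b', 'd', 'a'] -> ['b', 'c', 'd', 'a']
'd': index 2 in ['b', 'c', 'd', 'a'] -> ['d', 'b', 'c', 'a']
'd': index 0 in ['d', 'b', 'c', 'a'] -> ['d', 'b', 'c', 'a']
'd': index 0 in ['d', 'b', 'c', 'a'] -> ['d', 'b', 'c', 'a']
'b': index 1 in ['d', 'b', 'c', 'a'] -> ['b', 'd', 'c', 'a']


Output: [3, 1, 1, 2, 3, 1, 2, 0, 0, 1]


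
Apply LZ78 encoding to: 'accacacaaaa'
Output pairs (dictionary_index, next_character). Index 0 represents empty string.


LZ78 encoding steps:
Dictionary: {0: ''}
Step 1: w='' (idx 0), next='a' -> output (0, 'a'), add 'a' as idx 1
Step 2: w='' (idx 0), next='c' -> output (0, 'c'), add 'c' as idx 2
Step 3: w='c' (idx 2), next='a' -> output (2, 'a'), add 'ca' as idx 3
Step 4: w='ca' (idx 3), next='c' -> output (3, 'c'), add 'cac' as idx 4
Step 5: w='a' (idx 1), next='a' -> output (1, 'a'), add 'aa' as idx 5
Step 6: w='aa' (idx 5), end of input -> output (5, '')


Encoded: [(0, 'a'), (0, 'c'), (2, 'a'), (3, 'c'), (1, 'a'), (5, '')]


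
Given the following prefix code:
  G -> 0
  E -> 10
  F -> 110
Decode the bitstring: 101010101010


Decoding step by step:
Bits 10 -> E
Bits 10 -> E
Bits 10 -> E
Bits 10 -> E
Bits 10 -> E
Bits 10 -> E


Decoded message: EEEEEE


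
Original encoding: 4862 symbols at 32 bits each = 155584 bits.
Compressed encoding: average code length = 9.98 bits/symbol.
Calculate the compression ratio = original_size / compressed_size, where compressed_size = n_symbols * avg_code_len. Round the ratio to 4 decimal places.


original_size = n_symbols * orig_bits = 4862 * 32 = 155584 bits
compressed_size = n_symbols * avg_code_len = 4862 * 9.98 = 48522.76 bits
ratio = original_size / compressed_size = 155584 / 48522.76 = 3.2064

Compression ratio = 3.2064


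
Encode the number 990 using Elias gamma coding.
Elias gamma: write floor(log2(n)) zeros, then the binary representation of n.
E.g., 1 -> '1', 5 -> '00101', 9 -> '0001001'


num_bits = floor(log2(990)) + 1 = 10
leading_zeros = num_bits - 1 = 9
binary(990) = 1111011110

Elias gamma(990) = '000000000' + '1111011110' = 0000000001111011110 (19 bits)


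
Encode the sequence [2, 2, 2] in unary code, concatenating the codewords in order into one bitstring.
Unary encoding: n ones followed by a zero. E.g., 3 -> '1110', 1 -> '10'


Encode each number as n ones followed by a terminating 0:
  2 -> 110 (3 bits)
  2 -> 110 (3 bits)
  2 -> 110 (3 bits)
Total length = 3 + 3 + 3 = 9 bits.

Unary([2, 2, 2]) = 110110110 (9 bits)


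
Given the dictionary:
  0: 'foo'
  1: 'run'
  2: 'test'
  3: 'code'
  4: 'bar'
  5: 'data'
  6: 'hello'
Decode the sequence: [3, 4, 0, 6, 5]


Look up each index in the dictionary:
  3 -> 'code'
  4 -> 'bar'
  0 -> 'foo'
  6 -> 'hello'
  5 -> 'data'

Decoded: "code bar foo hello data"


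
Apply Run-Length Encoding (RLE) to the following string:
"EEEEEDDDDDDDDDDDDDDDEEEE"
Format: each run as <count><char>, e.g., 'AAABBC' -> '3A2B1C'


Scanning runs left to right:
  i=0: run of 'E' x 5 -> '5E'
  i=5: run of 'D' x 15 -> '15D'
  i=20: run of 'E' x 4 -> '4E'

RLE = 5E15D4E


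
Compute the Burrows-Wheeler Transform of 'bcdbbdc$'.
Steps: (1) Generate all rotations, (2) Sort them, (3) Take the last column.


Rotations (sorted):
  0: $bcdbbdc -> last char: c
  1: bbdc$bcd -> last char: d
  2: bcdbbdc$ -> last char: $
  3: bdc$bcdb -> last char: b
  4: c$bcdbbd -> last char: d
  5: cdbbdc$b -> last char: b
  6: dbbdc$bc -> last char: c
  7: dc$bcdbb -> last char: b


BWT = cd$bdbcb


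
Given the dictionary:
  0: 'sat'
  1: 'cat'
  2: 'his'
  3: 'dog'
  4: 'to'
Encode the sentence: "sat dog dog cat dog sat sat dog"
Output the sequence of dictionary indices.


Look up each word in the dictionary:
  'sat' -> 0
  'dog' -> 3
  'dog' -> 3
  'cat' -> 1
  'dog' -> 3
  'sat' -> 0
  'sat' -> 0
  'dog' -> 3

Encoded: [0, 3, 3, 1, 3, 0, 0, 3]


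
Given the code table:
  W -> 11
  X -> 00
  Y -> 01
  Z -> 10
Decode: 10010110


Decoding:
10 -> Z
01 -> Y
01 -> Y
10 -> Z


Result: ZYYZ


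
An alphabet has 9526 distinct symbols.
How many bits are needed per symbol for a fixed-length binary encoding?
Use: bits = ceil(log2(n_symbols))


log2(9526) = 13.2177
Bracket: 2^13 = 8192 < 9526 <= 2^14 = 16384
So ceil(log2(9526)) = 14

bits = ceil(log2(9526)) = ceil(13.2177) = 14 bits


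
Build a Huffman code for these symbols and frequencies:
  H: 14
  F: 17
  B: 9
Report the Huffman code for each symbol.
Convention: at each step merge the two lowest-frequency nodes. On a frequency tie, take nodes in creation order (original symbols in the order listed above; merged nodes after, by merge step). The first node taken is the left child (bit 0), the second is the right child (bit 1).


Huffman tree construction:
Step 1: Merge B(9) + H(14) = 23
Step 2: Merge F(17) + (B+H)(23) = 40
Read each symbol's code off the tree from the root (left child = 0, right child = 1).

Codes:
  H: 11 (length 2)
  F: 0 (length 1)
  B: 10 (length 2)
Average code length: 63/40 = 1.5750 bits/symbol


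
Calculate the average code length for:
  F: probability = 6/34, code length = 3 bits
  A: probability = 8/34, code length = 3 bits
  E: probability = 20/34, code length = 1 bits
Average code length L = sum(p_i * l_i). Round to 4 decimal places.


Weighted contributions p_i * l_i:
  F: (6/34) * 3 = 18/34
  A: (8/34) * 3 = 24/34
  E: (20/34) * 1 = 20/34
Sum = (18 + 24 + 20)/34 = 62/34

L = 62/34 = 1.8235 bits/symbol


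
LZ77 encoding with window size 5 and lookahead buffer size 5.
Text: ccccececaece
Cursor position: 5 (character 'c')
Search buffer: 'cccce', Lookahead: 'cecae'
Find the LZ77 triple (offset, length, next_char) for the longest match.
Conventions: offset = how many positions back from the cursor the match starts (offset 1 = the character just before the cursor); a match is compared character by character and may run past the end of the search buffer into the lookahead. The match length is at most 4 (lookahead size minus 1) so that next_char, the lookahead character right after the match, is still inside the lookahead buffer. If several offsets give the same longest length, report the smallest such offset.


Try each offset into the search buffer:
  offset=1 (pos 4, char 'e'): match length 0
  offset=2 (pos 3, char 'c'): match length 3
  offset=3 (pos 2, char 'c'): match length 1
  offset=4 (pos 1, char 'c'): match length 1
  offset=5 (pos 0, char 'c'): match length 1
Longest match has length 3 at offset 2.
next_char = character at position 5 + 3 = 8 -> 'a'

Best match: offset=2, length=3 (matching 'cec' starting at position 3)
LZ77 triple: (2, 3, 'a')


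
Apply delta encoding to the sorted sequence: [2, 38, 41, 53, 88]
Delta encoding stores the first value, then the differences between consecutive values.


First value: 2
Deltas:
  38 - 2 = 36
  41 - 38 = 3
  53 - 41 = 12
  88 - 53 = 35


Delta encoded: [2, 36, 3, 12, 35]


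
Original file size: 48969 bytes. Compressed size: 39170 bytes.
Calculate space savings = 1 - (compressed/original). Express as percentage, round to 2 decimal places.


ratio = compressed/original = 39170/48969 = 0.799894
savings = 1 - ratio = 1 - 0.799894 = 0.200106
as a percentage: 0.200106 * 100 = 20.01%

Space savings = 1 - 39170/48969 = 20.01%


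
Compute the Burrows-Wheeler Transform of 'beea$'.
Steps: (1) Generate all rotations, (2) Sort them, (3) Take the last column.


Rotations (sorted):
  0: $beea -> last char: a
  1: a$bee -> last char: e
  2: beea$ -> last char: $
  3: ea$be -> last char: e
  4: eea$b -> last char: b


BWT = ae$eb


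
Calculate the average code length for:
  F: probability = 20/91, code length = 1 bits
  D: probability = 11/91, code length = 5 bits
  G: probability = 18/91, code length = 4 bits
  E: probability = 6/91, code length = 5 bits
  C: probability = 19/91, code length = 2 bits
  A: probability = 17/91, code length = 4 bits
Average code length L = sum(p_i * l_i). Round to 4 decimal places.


Weighted contributions p_i * l_i:
  F: (20/91) * 1 = 20/91
  D: (11/91) * 5 = 55/91
  G: (18/91) * 4 = 72/91
  E: (6/91) * 5 = 30/91
  C: (19/91) * 2 = 38/91
  A: (17/91) * 4 = 68/91
Sum = (20 + 55 + 72 + 30 + 38 + 68)/91 = 283/91

L = 283/91 = 3.1099 bits/symbol


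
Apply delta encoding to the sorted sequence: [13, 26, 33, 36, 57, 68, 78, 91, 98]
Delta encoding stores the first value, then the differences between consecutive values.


First value: 13
Deltas:
  26 - 13 = 13
  33 - 26 = 7
  36 - 33 = 3
  57 - 36 = 21
  68 - 57 = 11
  78 - 68 = 10
  91 - 78 = 13
  98 - 91 = 7


Delta encoded: [13, 13, 7, 3, 21, 11, 10, 13, 7]


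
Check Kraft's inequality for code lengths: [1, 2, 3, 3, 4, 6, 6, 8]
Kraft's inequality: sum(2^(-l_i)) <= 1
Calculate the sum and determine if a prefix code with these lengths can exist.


Sum = 2^(-1) + 2^(-2) + 2^(-3) + 2^(-3) + 2^(-4) + 2^(-6) + 2^(-6) + 2^(-8)
    = 0.5 + 0.25 + 0.125 + 0.125 + 0.0625 + 0.015625 + 0.015625 + 0.00390625
    = 281/256 = 1.09765625
Since 1.09765625 > 1, Kraft's inequality is NOT satisfied.
A prefix code with these lengths CANNOT exist.

Kraft sum = 1.09765625. Not satisfied.


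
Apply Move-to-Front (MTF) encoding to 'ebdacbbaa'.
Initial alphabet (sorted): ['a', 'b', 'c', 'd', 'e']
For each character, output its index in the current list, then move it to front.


MTF encoding:
'e': index 4 in ['a', 'b', 'c', 'd', 'e'] -> ['e', 'a', 'b', 'c', 'd']
'b': index 2 in ['e', 'a', 'b', 'c', 'd'] -> ['b', 'e', 'a', 'c', 'd']
'd': index 4 in ['b', 'e', 'a', 'c', 'd'] -> ['d', 'b', 'e', 'a', 'c']
'a': index 3 in ['d', 'b', 'e', 'a', 'c'] -> ['a', 'd', 'b', 'e', 'c']
'c': index 4 in ['a', 'd', 'b', 'e', 'c'] -> ['c', 'a', 'd', 'b', 'e']
'b': index 3 in ['c', 'a', 'd', 'b', 'e'] -> ['b', 'c', 'a', 'd', 'e']
'b': index 0 in ['b', 'c', 'a', 'd', 'e'] -> ['b', 'c', 'a', 'd', 'e']
'a': index 2 in ['b', 'c', 'a', 'd', 'e'] -> ['a', 'b', 'c', 'd', 'e']
'a': index 0 in ['a', 'b', 'c', 'd', 'e'] -> ['a', 'b', 'c', 'd', 'e']


Output: [4, 2, 4, 3, 4, 3, 0, 2, 0]


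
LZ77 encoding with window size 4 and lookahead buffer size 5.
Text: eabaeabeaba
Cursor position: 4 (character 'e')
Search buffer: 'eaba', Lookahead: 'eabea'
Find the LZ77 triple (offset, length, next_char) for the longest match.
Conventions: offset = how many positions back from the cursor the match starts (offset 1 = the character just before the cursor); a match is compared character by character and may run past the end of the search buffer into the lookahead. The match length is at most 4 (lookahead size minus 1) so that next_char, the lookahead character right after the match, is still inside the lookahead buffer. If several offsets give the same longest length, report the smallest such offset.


Try each offset into the search buffer:
  offset=1 (pos 3, char 'a'): match length 0
  offset=2 (pos 2, char 'b'): match length 0
  offset=3 (pos 1, char 'a'): match length 0
  offset=4 (pos 0, char 'e'): match length 3
Longest match has length 3 at offset 4.
next_char = character at position 4 + 3 = 7 -> 'e'

Best match: offset=4, length=3 (matching 'eab' starting at position 0)
LZ77 triple: (4, 3, 'e')


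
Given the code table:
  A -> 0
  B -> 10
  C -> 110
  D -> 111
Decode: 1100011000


Decoding:
110 -> C
0 -> A
0 -> A
110 -> C
0 -> A
0 -> A


Result: CAACAA


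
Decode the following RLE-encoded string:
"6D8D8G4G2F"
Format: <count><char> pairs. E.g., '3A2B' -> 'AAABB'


Expanding each <count><char> pair:
  6D -> 'DDDDDD'
  8D -> 'DDDDDDDD'
  8G -> 'GGGGGGGG'
  4G -> 'GGGG'
  2F -> 'FF'

Decoded = DDDDDDDDDDDDDDGGGGGGGGGGGGFF


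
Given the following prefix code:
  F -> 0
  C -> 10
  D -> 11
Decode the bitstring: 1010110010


Decoding step by step:
Bits 10 -> C
Bits 10 -> C
Bits 11 -> D
Bits 0 -> F
Bits 0 -> F
Bits 10 -> C


Decoded message: CCDFFC


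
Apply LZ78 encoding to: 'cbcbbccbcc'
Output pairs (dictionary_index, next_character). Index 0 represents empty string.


LZ78 encoding steps:
Dictionary: {0: ''}
Step 1: w='' (idx 0), next='c' -> output (0, 'c'), add 'c' as idx 1
Step 2: w='' (idx 0), next='b' -> output (0, 'b'), add 'b' as idx 2
Step 3: w='c' (idx 1), next='b' -> output (1, 'b'), add 'cb' as idx 3
Step 4: w='b' (idx 2), next='c' -> output (2, 'c'), add 'bc' as idx 4
Step 5: w='cb' (idx 3), next='c' -> output (3, 'c'), add 'cbc' as idx 5
Step 6: w='c' (idx 1), end of input -> output (1, '')


Encoded: [(0, 'c'), (0, 'b'), (1, 'b'), (2, 'c'), (3, 'c'), (1, '')]


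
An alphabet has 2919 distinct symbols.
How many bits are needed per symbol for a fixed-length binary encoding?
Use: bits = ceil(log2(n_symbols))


log2(2919) = 11.5113
Bracket: 2^11 = 2048 < 2919 <= 2^12 = 4096
So ceil(log2(2919)) = 12

bits = ceil(log2(2919)) = ceil(11.5113) = 12 bits


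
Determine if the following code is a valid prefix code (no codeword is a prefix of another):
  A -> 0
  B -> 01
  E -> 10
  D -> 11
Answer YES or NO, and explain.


Checking each pair (does one codeword prefix another?):
  A='0' vs B='01': prefix -- VIOLATION

NO -- this is NOT a valid prefix code. A (0) is a prefix of B (01).


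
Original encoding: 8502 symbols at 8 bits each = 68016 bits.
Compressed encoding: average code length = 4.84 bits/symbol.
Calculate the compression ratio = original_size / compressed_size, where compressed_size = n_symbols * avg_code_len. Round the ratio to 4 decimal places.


original_size = n_symbols * orig_bits = 8502 * 8 = 68016 bits
compressed_size = n_symbols * avg_code_len = 8502 * 4.84 = 41149.68 bits
ratio = original_size / compressed_size = 68016 / 41149.68 = 1.6529

Compression ratio = 1.6529


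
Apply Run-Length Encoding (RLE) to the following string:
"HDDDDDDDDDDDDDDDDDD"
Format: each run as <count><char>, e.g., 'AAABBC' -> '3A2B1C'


Scanning runs left to right:
  i=0: run of 'H' x 1 -> '1H'
  i=1: run of 'D' x 18 -> '18D'

RLE = 1H18D


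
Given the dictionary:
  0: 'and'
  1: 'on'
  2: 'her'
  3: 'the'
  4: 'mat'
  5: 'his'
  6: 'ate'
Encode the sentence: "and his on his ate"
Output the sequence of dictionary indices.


Look up each word in the dictionary:
  'and' -> 0
  'his' -> 5
  'on' -> 1
  'his' -> 5
  'ate' -> 6

Encoded: [0, 5, 1, 5, 6]


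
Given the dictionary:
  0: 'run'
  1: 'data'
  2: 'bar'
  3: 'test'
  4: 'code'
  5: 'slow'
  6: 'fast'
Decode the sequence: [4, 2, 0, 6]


Look up each index in the dictionary:
  4 -> 'code'
  2 -> 'bar'
  0 -> 'run'
  6 -> 'fast'

Decoded: "code bar run fast"


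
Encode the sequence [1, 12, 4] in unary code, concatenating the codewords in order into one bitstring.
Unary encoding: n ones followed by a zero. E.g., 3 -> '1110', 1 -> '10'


Encode each number as n ones followed by a terminating 0:
  1 -> 10 (2 bits)
  12 -> 1111111111110 (13 bits)
  4 -> 11110 (5 bits)
Total length = 2 + 13 + 5 = 20 bits.

Unary([1, 12, 4]) = 10111111111111011110 (20 bits)


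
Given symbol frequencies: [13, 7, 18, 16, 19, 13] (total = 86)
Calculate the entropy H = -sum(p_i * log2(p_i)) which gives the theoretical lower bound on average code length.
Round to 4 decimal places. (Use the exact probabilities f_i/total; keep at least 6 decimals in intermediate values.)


Per-symbol terms -p_i * log2(p_i) with p_i = f_i/86:
  p = 13/86 = 0.151163: log2(p) = -2.725825, -p*log2(p) = 0.412043
  p = 7/86 = 0.081395: log2(p) = -3.618910, -p*log2(p) = 0.294562
  p = 18/86 = 0.209302: log2(p) = -2.256340, -p*log2(p) = 0.472257
  p = 16/86 = 0.186047: log2(p) = -2.426265, -p*log2(p) = 0.451398
  p = 19/86 = 0.220930: log2(p) = -2.178337, -p*log2(p) = 0.481261
  p = 13/86 = 0.151163: log2(p) = -2.725825, -p*log2(p) = 0.412043
H = 0.412043 + 0.294562 + 0.472257 + 0.451398 + 0.481261 + 0.412043 = 2.523564

H = 2.5236 bits/symbol


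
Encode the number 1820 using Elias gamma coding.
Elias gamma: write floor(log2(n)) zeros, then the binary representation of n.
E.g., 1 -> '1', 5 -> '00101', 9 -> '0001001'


num_bits = floor(log2(1820)) + 1 = 11
leading_zeros = num_bits - 1 = 10
binary(1820) = 11100011100

Elias gamma(1820) = '0000000000' + '11100011100' = 000000000011100011100 (21 bits)


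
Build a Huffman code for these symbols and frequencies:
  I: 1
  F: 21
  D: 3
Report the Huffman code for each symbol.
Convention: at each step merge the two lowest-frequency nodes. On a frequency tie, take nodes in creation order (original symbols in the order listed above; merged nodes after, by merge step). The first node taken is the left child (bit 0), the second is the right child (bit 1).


Huffman tree construction:
Step 1: Merge I(1) + D(3) = 4
Step 2: Merge (I+D)(4) + F(21) = 25
Read each symbol's code off the tree from the root (left child = 0, right child = 1).

Codes:
  I: 00 (length 2)
  F: 1 (length 1)
  D: 01 (length 2)
Average code length: 29/25 = 1.1600 bits/symbol


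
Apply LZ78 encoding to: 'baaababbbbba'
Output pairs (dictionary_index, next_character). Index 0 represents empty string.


LZ78 encoding steps:
Dictionary: {0: ''}
Step 1: w='' (idx 0), next='b' -> output (0, 'b'), add 'b' as idx 1
Step 2: w='' (idx 0), next='a' -> output (0, 'a'), add 'a' as idx 2
Step 3: w='a' (idx 2), next='a' -> output (2, 'a'), add 'aa' as idx 3
Step 4: w='b' (idx 1), next='a' -> output (1, 'a'), add 'ba' as idx 4
Step 5: w='b' (idx 1), next='b' -> output (1, 'b'), add 'bb' as idx 5
Step 6: w='bb' (idx 5), next='b' -> output (5, 'b'), add 'bbb' as idx 6
Step 7: w='a' (idx 2), end of input -> output (2, '')


Encoded: [(0, 'b'), (0, 'a'), (2, 'a'), (1, 'a'), (1, 'b'), (5, 'b'), (2, '')]


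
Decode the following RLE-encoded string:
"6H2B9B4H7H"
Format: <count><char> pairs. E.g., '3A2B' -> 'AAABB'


Expanding each <count><char> pair:
  6H -> 'HHHHHH'
  2B -> 'BB'
  9B -> 'BBBBBBBBB'
  4H -> 'HHHH'
  7H -> 'HHHHHHH'

Decoded = HHHHHHBBBBBBBBBBBHHHHHHHHHHH


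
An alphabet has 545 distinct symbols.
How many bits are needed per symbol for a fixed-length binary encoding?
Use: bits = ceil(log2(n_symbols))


log2(545) = 9.0901
Bracket: 2^9 = 512 < 545 <= 2^10 = 1024
So ceil(log2(545)) = 10

bits = ceil(log2(545)) = ceil(9.0901) = 10 bits


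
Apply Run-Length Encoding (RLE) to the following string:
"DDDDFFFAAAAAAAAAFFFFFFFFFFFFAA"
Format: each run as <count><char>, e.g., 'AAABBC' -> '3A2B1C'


Scanning runs left to right:
  i=0: run of 'D' x 4 -> '4D'
  i=4: run of 'F' x 3 -> '3F'
  i=7: run of 'A' x 9 -> '9A'
  i=16: run of 'F' x 12 -> '12F'
  i=28: run of 'A' x 2 -> '2A'

RLE = 4D3F9A12F2A


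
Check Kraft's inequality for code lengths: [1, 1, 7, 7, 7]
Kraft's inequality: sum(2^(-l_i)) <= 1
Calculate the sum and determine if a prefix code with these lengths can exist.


Sum = 2^(-1) + 2^(-1) + 2^(-7) + 2^(-7) + 2^(-7)
    = 0.5 + 0.5 + 0.0078125 + 0.0078125 + 0.0078125
    = 131/128 = 1.0234375
Since 1.0234375 > 1, Kraft's inequality is NOT satisfied.
A prefix code with these lengths CANNOT exist.

Kraft sum = 1.0234375. Not satisfied.


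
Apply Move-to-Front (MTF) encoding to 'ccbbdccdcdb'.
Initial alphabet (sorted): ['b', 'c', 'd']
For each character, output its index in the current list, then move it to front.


MTF encoding:
'c': index 1 in ['b', 'c', 'd'] -> ['c', 'b', 'd']
'c': index 0 in ['c', 'b', 'd'] -> ['c', 'b', 'd']
'b': index 1 in ['c', 'b', 'd'] -> ['b', 'c', 'd']
'b': index 0 in ['b', 'c', 'd'] -> ['b', 'c', 'd']
'd': index 2 in ['b', 'c', 'd'] -> ['d', 'b', 'c']
'c': index 2 in ['d', 'b', 'c'] -> ['c', 'd', 'b']
'c': index 0 in ['c', 'd', 'b'] -> ['c', 'd', 'b']
'd': index 1 in ['c', 'd', 'b'] -> ['d', 'c', 'b']
'c': index 1 in ['d', 'c', 'b'] -> ['c', 'd', 'b']
'd': index 1 in ['c', 'd', 'b'] -> ['d', 'c', 'b']
'b': index 2 in ['d', 'c', 'b'] -> ['b', 'd', 'c']


Output: [1, 0, 1, 0, 2, 2, 0, 1, 1, 1, 2]


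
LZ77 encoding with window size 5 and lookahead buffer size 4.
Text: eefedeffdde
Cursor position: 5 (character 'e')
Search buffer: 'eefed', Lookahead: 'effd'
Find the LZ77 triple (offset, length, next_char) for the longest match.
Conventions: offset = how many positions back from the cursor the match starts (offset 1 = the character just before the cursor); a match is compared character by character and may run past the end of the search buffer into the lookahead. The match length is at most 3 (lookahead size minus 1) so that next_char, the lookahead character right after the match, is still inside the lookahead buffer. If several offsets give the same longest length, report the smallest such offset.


Try each offset into the search buffer:
  offset=1 (pos 4, char 'd'): match length 0
  offset=2 (pos 3, char 'e'): match length 1
  offset=3 (pos 2, char 'f'): match length 0
  offset=4 (pos 1, char 'e'): match length 2
  offset=5 (pos 0, char 'e'): match length 1
Longest match has length 2 at offset 4.
next_char = character at position 5 + 2 = 7 -> 'f'

Best match: offset=4, length=2 (matching 'ef' starting at position 1)
LZ77 triple: (4, 2, 'f')


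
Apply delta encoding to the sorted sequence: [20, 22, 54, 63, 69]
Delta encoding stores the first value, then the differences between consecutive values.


First value: 20
Deltas:
  22 - 20 = 2
  54 - 22 = 32
  63 - 54 = 9
  69 - 63 = 6


Delta encoded: [20, 2, 32, 9, 6]


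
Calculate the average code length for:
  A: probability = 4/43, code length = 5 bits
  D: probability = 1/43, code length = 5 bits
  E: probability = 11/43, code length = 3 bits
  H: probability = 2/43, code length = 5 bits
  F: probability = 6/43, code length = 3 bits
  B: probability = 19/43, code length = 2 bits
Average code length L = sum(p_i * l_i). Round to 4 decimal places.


Weighted contributions p_i * l_i:
  A: (4/43) * 5 = 20/43
  D: (1/43) * 5 = 5/43
  E: (11/43) * 3 = 33/43
  H: (2/43) * 5 = 10/43
  F: (6/43) * 3 = 18/43
  B: (19/43) * 2 = 38/43
Sum = (20 + 5 + 33 + 10 + 18 + 38)/43 = 124/43

L = 124/43 = 2.8837 bits/symbol


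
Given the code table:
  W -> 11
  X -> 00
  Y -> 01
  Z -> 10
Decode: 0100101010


Decoding:
01 -> Y
00 -> X
10 -> Z
10 -> Z
10 -> Z


Result: YXZZZ


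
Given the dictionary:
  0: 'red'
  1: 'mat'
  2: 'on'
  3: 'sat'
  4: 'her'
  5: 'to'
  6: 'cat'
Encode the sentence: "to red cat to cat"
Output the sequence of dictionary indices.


Look up each word in the dictionary:
  'to' -> 5
  'red' -> 0
  'cat' -> 6
  'to' -> 5
  'cat' -> 6

Encoded: [5, 0, 6, 5, 6]


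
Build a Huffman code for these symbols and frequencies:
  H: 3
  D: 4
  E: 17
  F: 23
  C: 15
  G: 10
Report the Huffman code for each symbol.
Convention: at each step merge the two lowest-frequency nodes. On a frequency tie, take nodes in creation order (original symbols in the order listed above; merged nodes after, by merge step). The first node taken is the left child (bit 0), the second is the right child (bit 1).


Huffman tree construction:
Step 1: Merge H(3) + D(4) = 7
Step 2: Merge (H+D)(7) + G(10) = 17
Step 3: Merge C(15) + E(17) = 32
Step 4: Merge ((H+D)+G)(17) + F(23) = 40
Step 5: Merge (C+E)(32) + (((H+D)+G)+F)(40) = 72
Read each symbol's code off the tree from the root (left child = 0, right child = 1).

Codes:
  H: 1000 (length 4)
  D: 1001 (length 4)
  E: 01 (length 2)
  F: 11 (length 2)
  C: 00 (length 2)
  G: 101 (length 3)
Average code length: 168/72 = 2.3333 bits/symbol


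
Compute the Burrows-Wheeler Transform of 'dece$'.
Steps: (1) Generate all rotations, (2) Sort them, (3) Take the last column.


Rotations (sorted):
  0: $dece -> last char: e
  1: ce$de -> last char: e
  2: dece$ -> last char: $
  3: e$dec -> last char: c
  4: ece$d -> last char: d


BWT = ee$cd


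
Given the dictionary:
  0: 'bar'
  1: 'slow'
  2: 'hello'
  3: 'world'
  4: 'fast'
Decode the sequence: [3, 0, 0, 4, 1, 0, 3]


Look up each index in the dictionary:
  3 -> 'world'
  0 -> 'bar'
  0 -> 'bar'
  4 -> 'fast'
  1 -> 'slow'
  0 -> 'bar'
  3 -> 'world'

Decoded: "world bar bar fast slow bar world"


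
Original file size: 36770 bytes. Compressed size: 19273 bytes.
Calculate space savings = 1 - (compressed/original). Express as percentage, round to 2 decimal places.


ratio = compressed/original = 19273/36770 = 0.52415
savings = 1 - ratio = 1 - 0.52415 = 0.47585
as a percentage: 0.47585 * 100 = 47.58%

Space savings = 1 - 19273/36770 = 47.58%


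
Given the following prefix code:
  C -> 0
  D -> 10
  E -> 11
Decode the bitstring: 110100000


Decoding step by step:
Bits 11 -> E
Bits 0 -> C
Bits 10 -> D
Bits 0 -> C
Bits 0 -> C
Bits 0 -> C
Bits 0 -> C


Decoded message: ECDCCCC


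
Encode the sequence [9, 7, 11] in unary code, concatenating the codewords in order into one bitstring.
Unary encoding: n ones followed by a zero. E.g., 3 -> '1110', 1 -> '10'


Encode each number as n ones followed by a terminating 0:
  9 -> 1111111110 (10 bits)
  7 -> 11111110 (8 bits)
  11 -> 111111111110 (12 bits)
Total length = 10 + 8 + 12 = 30 bits.

Unary([9, 7, 11]) = 111111111011111110111111111110 (30 bits)


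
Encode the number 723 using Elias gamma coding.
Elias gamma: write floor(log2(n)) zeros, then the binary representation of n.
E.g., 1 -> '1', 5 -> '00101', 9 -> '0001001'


num_bits = floor(log2(723)) + 1 = 10
leading_zeros = num_bits - 1 = 9
binary(723) = 1011010011

Elias gamma(723) = '000000000' + '1011010011' = 0000000001011010011 (19 bits)


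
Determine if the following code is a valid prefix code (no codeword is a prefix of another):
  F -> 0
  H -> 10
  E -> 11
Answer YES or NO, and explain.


Checking each pair (does one codeword prefix another?):
  F='0' vs H='10': no prefix
  F='0' vs E='11': no prefix
  H='10' vs F='0': no prefix
  H='10' vs E='11': no prefix
  E='11' vs F='0': no prefix
  E='11' vs H='10': no prefix
No violation found over all pairs.

YES -- this is a valid prefix code. No codeword is a prefix of any other codeword.


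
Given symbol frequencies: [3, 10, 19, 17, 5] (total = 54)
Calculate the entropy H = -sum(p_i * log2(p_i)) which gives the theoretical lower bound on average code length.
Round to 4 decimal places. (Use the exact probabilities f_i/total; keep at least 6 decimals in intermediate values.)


Per-symbol terms -p_i * log2(p_i) with p_i = f_i/54:
  p = 3/54 = 0.055556: log2(p) = -4.169925, -p*log2(p) = 0.231663
  p = 10/54 = 0.185185: log2(p) = -2.432959, -p*log2(p) = 0.450548
  p = 19/54 = 0.351852: log2(p) = -1.506960, -p*log2(p) = 0.530227
  p = 17/54 = 0.314815: log2(p) = -1.667425, -p*log2(p) = 0.524930
  p = 5/54 = 0.092593: log2(p) = -3.432959, -p*log2(p) = 0.317867
H = 0.231663 + 0.450548 + 0.530227 + 0.524930 + 0.317867 = 2.055235

H = 2.0552 bits/symbol


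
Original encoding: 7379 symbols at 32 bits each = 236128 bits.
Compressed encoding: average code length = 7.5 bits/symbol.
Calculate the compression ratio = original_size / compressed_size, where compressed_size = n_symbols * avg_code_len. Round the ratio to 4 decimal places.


original_size = n_symbols * orig_bits = 7379 * 32 = 236128 bits
compressed_size = n_symbols * avg_code_len = 7379 * 7.5 = 55342.5 bits
ratio = original_size / compressed_size = 236128 / 55342.5 = 4.2667

Compression ratio = 4.2667


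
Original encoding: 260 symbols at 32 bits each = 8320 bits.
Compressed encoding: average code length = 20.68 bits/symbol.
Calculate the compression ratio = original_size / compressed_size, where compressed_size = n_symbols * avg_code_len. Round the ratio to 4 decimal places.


original_size = n_symbols * orig_bits = 260 * 32 = 8320 bits
compressed_size = n_symbols * avg_code_len = 260 * 20.68 = 5376.8 bits
ratio = original_size / compressed_size = 8320 / 5376.8 = 1.5474

Compression ratio = 1.5474


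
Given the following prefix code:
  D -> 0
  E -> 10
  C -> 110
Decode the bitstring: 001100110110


Decoding step by step:
Bits 0 -> D
Bits 0 -> D
Bits 110 -> C
Bits 0 -> D
Bits 110 -> C
Bits 110 -> C


Decoded message: DDCDCC


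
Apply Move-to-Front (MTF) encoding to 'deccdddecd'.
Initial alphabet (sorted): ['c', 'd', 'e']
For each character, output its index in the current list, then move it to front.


MTF encoding:
'd': index 1 in ['c', 'd', 'e'] -> ['d', 'c', 'e']
'e': index 2 in ['d', 'c', 'e'] -> ['e', 'd', 'c']
'c': index 2 in ['e', 'd', 'c'] -> ['c', 'e', 'd']
'c': index 0 in ['c', 'e', 'd'] -> ['c', 'e', 'd']
'd': index 2 in ['c', 'e', 'd'] -> ['d', 'c', 'e']
'd': index 0 in ['d', 'c', 'e'] -> ['d', 'c', 'e']
'd': index 0 in ['d', 'c', 'e'] -> ['d', 'c', 'e']
'e': index 2 in ['d', 'c', 'e'] -> ['e', 'd', 'c']
'c': index 2 in ['e', 'd', 'c'] -> ['c', 'e', 'd']
'd': index 2 in ['c', 'e', 'd'] -> ['d', 'c', 'e']


Output: [1, 2, 2, 0, 2, 0, 0, 2, 2, 2]


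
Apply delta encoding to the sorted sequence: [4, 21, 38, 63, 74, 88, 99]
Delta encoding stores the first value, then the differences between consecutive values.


First value: 4
Deltas:
  21 - 4 = 17
  38 - 21 = 17
  63 - 38 = 25
  74 - 63 = 11
  88 - 74 = 14
  99 - 88 = 11


Delta encoded: [4, 17, 17, 25, 11, 14, 11]


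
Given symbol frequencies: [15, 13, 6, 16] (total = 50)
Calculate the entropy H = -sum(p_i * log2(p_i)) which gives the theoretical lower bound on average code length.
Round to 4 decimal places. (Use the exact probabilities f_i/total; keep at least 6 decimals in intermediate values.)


Per-symbol terms -p_i * log2(p_i) with p_i = f_i/50:
  p = 15/50 = 0.300000: log2(p) = -1.736966, -p*log2(p) = 0.521090
  p = 13/50 = 0.260000: log2(p) = -1.943416, -p*log2(p) = 0.505288
  p = 6/50 = 0.120000: log2(p) = -3.058894, -p*log2(p) = 0.367067
  p = 16/50 = 0.320000: log2(p) = -1.643856, -p*log2(p) = 0.526034
H = 0.521090 + 0.505288 + 0.367067 + 0.526034 = 1.919479

H = 1.9195 bits/symbol


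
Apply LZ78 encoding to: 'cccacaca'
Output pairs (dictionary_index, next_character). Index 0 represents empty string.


LZ78 encoding steps:
Dictionary: {0: ''}
Step 1: w='' (idx 0), next='c' -> output (0, 'c'), add 'c' as idx 1
Step 2: w='c' (idx 1), next='c' -> output (1, 'c'), add 'cc' as idx 2
Step 3: w='' (idx 0), next='a' -> output (0, 'a'), add 'a' as idx 3
Step 4: w='c' (idx 1), next='a' -> output (1, 'a'), add 'ca' as idx 4
Step 5: w='ca' (idx 4), end of input -> output (4, '')


Encoded: [(0, 'c'), (1, 'c'), (0, 'a'), (1, 'a'), (4, '')]


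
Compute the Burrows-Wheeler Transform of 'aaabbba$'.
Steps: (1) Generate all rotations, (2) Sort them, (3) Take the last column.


Rotations (sorted):
  0: $aaabbba -> last char: a
  1: a$aaabbb -> last char: b
  2: aaabbba$ -> last char: $
  3: aabbba$a -> last char: a
  4: abbba$aa -> last char: a
  5: ba$aaabb -> last char: b
  6: bba$aaab -> last char: b
  7: bbba$aaa -> last char: a


BWT = ab$aabba


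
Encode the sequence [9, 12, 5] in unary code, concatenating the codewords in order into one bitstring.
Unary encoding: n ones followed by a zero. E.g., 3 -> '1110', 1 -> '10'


Encode each number as n ones followed by a terminating 0:
  9 -> 1111111110 (10 bits)
  12 -> 1111111111110 (13 bits)
  5 -> 111110 (6 bits)
Total length = 10 + 13 + 6 = 29 bits.

Unary([9, 12, 5]) = 11111111101111111111110111110 (29 bits)


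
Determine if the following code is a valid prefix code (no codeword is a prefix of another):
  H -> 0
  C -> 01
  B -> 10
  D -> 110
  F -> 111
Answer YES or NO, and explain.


Checking each pair (does one codeword prefix another?):
  H='0' vs C='01': prefix -- VIOLATION

NO -- this is NOT a valid prefix code. H (0) is a prefix of C (01).


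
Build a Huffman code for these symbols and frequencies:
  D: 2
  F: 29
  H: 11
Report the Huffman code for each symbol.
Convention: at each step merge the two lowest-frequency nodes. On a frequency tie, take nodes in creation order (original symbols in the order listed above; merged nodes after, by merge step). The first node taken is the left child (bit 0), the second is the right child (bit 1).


Huffman tree construction:
Step 1: Merge D(2) + H(11) = 13
Step 2: Merge (D+H)(13) + F(29) = 42
Read each symbol's code off the tree from the root (left child = 0, right child = 1).

Codes:
  D: 00 (length 2)
  F: 1 (length 1)
  H: 01 (length 2)
Average code length: 55/42 = 1.3095 bits/symbol


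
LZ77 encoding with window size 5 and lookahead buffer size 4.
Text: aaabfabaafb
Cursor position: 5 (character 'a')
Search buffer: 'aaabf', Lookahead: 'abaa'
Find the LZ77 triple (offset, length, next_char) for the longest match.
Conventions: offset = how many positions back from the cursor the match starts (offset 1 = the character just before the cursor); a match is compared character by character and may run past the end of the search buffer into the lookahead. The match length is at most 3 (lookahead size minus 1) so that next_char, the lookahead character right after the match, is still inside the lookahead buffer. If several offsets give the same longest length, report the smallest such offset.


Try each offset into the search buffer:
  offset=1 (pos 4, char 'f'): match length 0
  offset=2 (pos 3, char 'b'): match length 0
  offset=3 (pos 2, char 'a'): match length 2
  offset=4 (pos 1, char 'a'): match length 1
  offset=5 (pos 0, char 'a'): match length 1
Longest match has length 2 at offset 3.
next_char = character at position 5 + 2 = 7 -> 'a'

Best match: offset=3, length=2 (matching 'ab' starting at position 2)
LZ77 triple: (3, 2, 'a')


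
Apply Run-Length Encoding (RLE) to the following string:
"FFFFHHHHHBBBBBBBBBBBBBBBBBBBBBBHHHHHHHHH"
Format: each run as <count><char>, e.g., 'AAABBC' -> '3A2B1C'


Scanning runs left to right:
  i=0: run of 'F' x 4 -> '4F'
  i=4: run of 'H' x 5 -> '5H'
  i=9: run of 'B' x 22 -> '22B'
  i=31: run of 'H' x 9 -> '9H'

RLE = 4F5H22B9H


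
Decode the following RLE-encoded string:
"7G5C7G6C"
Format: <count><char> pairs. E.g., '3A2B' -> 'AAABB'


Expanding each <count><char> pair:
  7G -> 'GGGGGGG'
  5C -> 'CCCCC'
  7G -> 'GGGGGGG'
  6C -> 'CCCCCC'

Decoded = GGGGGGGCCCCCGGGGGGGCCCCCC


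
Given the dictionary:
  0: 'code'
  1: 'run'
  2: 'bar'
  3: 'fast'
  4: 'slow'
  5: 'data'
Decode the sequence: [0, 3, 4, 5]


Look up each index in the dictionary:
  0 -> 'code'
  3 -> 'fast'
  4 -> 'slow'
  5 -> 'data'

Decoded: "code fast slow data"


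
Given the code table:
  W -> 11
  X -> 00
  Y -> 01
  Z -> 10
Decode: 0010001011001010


Decoding:
00 -> X
10 -> Z
00 -> X
10 -> Z
11 -> W
00 -> X
10 -> Z
10 -> Z


Result: XZXZWXZZ


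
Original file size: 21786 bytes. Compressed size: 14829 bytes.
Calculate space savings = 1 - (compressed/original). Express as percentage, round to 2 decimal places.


ratio = compressed/original = 14829/21786 = 0.680666
savings = 1 - ratio = 1 - 0.680666 = 0.319334
as a percentage: 0.319334 * 100 = 31.93%

Space savings = 1 - 14829/21786 = 31.93%


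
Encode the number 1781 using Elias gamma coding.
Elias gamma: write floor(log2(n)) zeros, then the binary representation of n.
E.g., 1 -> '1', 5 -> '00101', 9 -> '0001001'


num_bits = floor(log2(1781)) + 1 = 11
leading_zeros = num_bits - 1 = 10
binary(1781) = 11011110101

Elias gamma(1781) = '0000000000' + '11011110101' = 000000000011011110101 (21 bits)


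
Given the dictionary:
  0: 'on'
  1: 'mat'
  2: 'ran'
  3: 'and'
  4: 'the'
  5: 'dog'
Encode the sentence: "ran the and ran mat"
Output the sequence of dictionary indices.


Look up each word in the dictionary:
  'ran' -> 2
  'the' -> 4
  'and' -> 3
  'ran' -> 2
  'mat' -> 1

Encoded: [2, 4, 3, 2, 1]


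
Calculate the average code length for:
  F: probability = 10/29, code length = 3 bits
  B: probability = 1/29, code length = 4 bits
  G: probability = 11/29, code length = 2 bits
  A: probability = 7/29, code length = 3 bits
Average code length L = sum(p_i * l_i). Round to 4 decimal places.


Weighted contributions p_i * l_i:
  F: (10/29) * 3 = 30/29
  B: (1/29) * 4 = 4/29
  G: (11/29) * 2 = 22/29
  A: (7/29) * 3 = 21/29
Sum = (30 + 4 + 22 + 21)/29 = 77/29

L = 77/29 = 2.6552 bits/symbol


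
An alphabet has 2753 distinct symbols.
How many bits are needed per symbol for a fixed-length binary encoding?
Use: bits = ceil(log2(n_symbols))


log2(2753) = 11.4268
Bracket: 2^11 = 2048 < 2753 <= 2^12 = 4096
So ceil(log2(2753)) = 12

bits = ceil(log2(2753)) = ceil(11.4268) = 12 bits


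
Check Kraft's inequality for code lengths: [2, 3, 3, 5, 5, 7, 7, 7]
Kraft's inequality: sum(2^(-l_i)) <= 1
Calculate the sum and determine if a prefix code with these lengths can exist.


Sum = 2^(-2) + 2^(-3) + 2^(-3) + 2^(-5) + 2^(-5) + 2^(-7) + 2^(-7) + 2^(-7)
    = 0.25 + 0.125 + 0.125 + 0.03125 + 0.03125 + 0.0078125 + 0.0078125 + 0.0078125
    = 75/128 = 0.5859375
Since 0.5859375 <= 1, Kraft's inequality IS satisfied.
A prefix code with these lengths CAN exist.

Kraft sum = 0.5859375. Satisfied.


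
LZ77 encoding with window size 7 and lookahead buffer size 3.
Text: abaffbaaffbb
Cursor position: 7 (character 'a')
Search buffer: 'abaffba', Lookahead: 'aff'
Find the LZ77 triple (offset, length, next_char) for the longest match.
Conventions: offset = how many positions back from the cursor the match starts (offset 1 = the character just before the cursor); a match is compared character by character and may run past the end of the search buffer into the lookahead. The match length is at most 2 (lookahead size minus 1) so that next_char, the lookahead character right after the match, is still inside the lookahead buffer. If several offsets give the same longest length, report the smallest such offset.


Try each offset into the search buffer:
  offset=1 (pos 6, char 'a'): match length 1
  offset=2 (pos 5, char 'b'): match length 0
  offset=3 (pos 4, char 'f'): match length 0
  offset=4 (pos 3, char 'f'): match length 0
  offset=5 (pos 2, char 'a'): match length 2
  offset=6 (pos 1, char 'b'): match length 0
  offset=7 (pos 0, char 'a'): match length 1
Longest match has length 2 at offset 5.
next_char = character at position 7 + 2 = 9 -> 'f'

Best match: offset=5, length=2 (matching 'af' starting at position 2)
LZ77 triple: (5, 2, 'f')
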